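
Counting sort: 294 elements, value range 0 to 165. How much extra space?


n = 294 (output array)
k = 166 (count array for 166 distinct values)
Extra space = 294 + 166 = 460


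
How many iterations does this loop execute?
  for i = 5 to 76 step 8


The loop variable i takes values starting at 5 and increments by 8 each iteration.
Sequence: i = 5, 13, 21, 29, 37, 45, 53, 61, 69
The upper bound 76 is inclusive, so the count is floor((last - first) / step) + 1:
floor((76 - 5) / 8) + 1 = floor(71/8) + 1 = 8 + 1 = 9


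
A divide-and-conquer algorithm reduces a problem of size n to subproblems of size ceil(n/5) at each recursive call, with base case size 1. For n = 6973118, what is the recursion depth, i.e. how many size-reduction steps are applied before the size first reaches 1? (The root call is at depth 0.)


Each step divides the size by 5 (rounding up); after k steps the size is ceil(n/5^k), which equals 1 exactly when 5^k >= n.
So the depth is the smallest k with 5^k >= 6973118, i.e. ceil(log_5(6973118)).
5^9 = 1953125 < 6973118 <= 9765625 = 5^10
Recursion depth = 10


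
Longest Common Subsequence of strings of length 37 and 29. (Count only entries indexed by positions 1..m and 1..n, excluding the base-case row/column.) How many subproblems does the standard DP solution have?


DP table indexed by positions in both strings.
First string: 37 positions
Second string: 29 positions
Total = 37 * 29 = 1073


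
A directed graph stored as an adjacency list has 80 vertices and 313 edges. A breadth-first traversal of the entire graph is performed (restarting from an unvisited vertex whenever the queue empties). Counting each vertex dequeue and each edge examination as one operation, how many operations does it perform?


A full BFS traversal dequeues each vertex once and examines each edge once.
Vertex visits: 80
Edge visits: 313
V + E = 80 + 313 = 393


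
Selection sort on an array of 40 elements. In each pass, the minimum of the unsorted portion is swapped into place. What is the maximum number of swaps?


Selection sort performs one swap per pass:
  Pass 1: find min in positions 0 to 39, swap with position 0
  Pass 2: find min in positions 1 to 39, swap with position 1
  Pass 3: find min in positions 2 to 39, swap with position 2
  Pass 4: find min in positions 3 to 39, swap with position 3
  Pass 5: find min in positions 4 to 39, swap with position 4
  ... (34 more passes)
Total passes (and swaps) = n - 1 = 40 - 1 = 39


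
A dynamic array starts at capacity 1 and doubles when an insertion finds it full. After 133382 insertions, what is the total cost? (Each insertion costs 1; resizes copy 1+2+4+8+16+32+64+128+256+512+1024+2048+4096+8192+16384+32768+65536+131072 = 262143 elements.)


Insertion cost: 133382 (one per element)
Resizes occur just before inserting elements 2, 3, 5, 9, ...
Elements copied at each resize: 1 + 2 + 4 + 8 + 16 + 32 + 64 + 128 + 256 + 512 + 1024 + 2048 + 4096 + 8192 + 16384 + 32768 + 65536 + 131072
Sum of copies = 262143 (geometric series: 2^k - 1)
Total = 133382 + 262143 = 395525


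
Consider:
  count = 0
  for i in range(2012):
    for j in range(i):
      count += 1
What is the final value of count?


For each i, the inner loop runs i times:
  i=0: inner runs 0 times
  i=1: inner runs 1 time
  i=2: inner runs 2 times
  i=3: inner runs 3 times
  i=4: inner runs 4 times
  i=5: inner runs 5 times
  i=6: inner runs 6 times
  i=7: inner runs 7 times
  ...
Total = 0 + 1 + 2 + ... + 2011 = 2012*(2012-1)/2 = 2023066


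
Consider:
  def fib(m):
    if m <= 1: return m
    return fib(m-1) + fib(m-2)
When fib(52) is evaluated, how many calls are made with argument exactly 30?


Let N(m) = number of times fib(m) is called while evaluating fib(52).
N(52) = 1 (the initial call).
N(51) = 1 (only fib(52) calls it).
For 1 <= m <= 50: fib(m) is called by fib(m+1) and fib(m+2), so
  N(m) = N(m+1) + N(m+2).
fib(0) is called only by fib(2), so N(0) = N(2).
Walk down from m=52:
  N(52)=1, N(51)=1, N(50)=2, N(49)=3, N(48)=5, N(47)=8, N(46)=13, N(45)=21, N(44)=34, N(43)=55, N(42)=89, N(41)=144, N(40)=233, N(39)=377, N(38)=610, N(37)=987, N(36)=1597, N(35)=2584, N(34)=4181, N(33)=6765, N(32)=10946, N(31)=17711, N(30)=28657
N(30) = 28657


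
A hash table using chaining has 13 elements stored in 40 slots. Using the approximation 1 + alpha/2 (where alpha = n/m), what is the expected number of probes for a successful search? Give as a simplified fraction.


Load factor alpha = n/m = 13/40
Expected probes = 1 + alpha/2 = 1 + 13/(2*40)
= 1 + 13/80
= 80/80 + 13/80
= 93/80


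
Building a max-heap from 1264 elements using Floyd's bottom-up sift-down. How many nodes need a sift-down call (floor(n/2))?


In a heap of 1264 elements (0-indexed array):
  Last element index: 1263
  Parent of last element: floor((1263 - 1) / 2) = 631
  Internal nodes: indices 0 to 631
  Count = floor(1264/2) = 632


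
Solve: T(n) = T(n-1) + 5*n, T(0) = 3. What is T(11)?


Expanding the recurrence:
T(11) = T(10) + 5*11
       = T(9) + 5*10 + 5*11
       ...
       = T(0) + 5*(1 + 2 + ... + 11)
       = 3 + 5 * 11*12/2
       = 3 + 5 * 66
       = 3 + 330 = 333


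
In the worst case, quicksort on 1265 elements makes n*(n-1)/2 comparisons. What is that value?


Sum of comparisons per partition:
1264 + 1263 + ... + 1 + 0
= 1265 * (1265 - 1) / 2
= 1265 * 1264 / 2
= 799480


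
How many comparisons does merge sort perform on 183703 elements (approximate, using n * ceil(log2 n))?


Recursion depth: ceil(log2(183703)) = 18
Each recursion level merges n = 183703 elements
Total = 183703 * 18 = 3306654


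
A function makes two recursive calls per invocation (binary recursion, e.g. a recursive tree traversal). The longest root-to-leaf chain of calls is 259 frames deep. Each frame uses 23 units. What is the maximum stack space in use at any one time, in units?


Binary recursion: the two calls run one after the other, so only one root-to-leaf chain of frames is on the stack at a time.
Maximum depth (longest chain) = 259 frames
Each frame = 23 units
Max stack space = 259 * 23 = 5957


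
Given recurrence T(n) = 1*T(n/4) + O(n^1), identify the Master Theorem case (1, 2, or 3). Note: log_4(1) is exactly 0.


Master Theorem parameters: a=1, b=4, c=1
log_b(a) = 0
Compare b^c with a: 4^1 = 4 > 1, so c > log_b(a).
Comparing c=1 vs log_b(a)=0:
1 > 0 => Case 3
Result: T(n) = O(n^1)
Master Theorem case = 3


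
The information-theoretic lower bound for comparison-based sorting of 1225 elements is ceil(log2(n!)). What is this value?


A binary decision tree of height h has at most 2^h leaves and needs at least n! of them, so h >= ceil(log2(n!)).
1225! is far too large to multiply out, so use Stirling's series:
  ln(n!) ~ n ln n - n + (1/2) ln(2 pi n) + 1/(12n)  (error below 1/(360 n^3), negligible here)
  ln(1225) = 7.1106961
  n ln n = 1225 * 7.1106961 = 8710.6027
  (1/2) ln(2 pi * 1225) = (1/2) ln(7696.9020) = 4.4743
  1/(12*1225) = 0.0001
  ln(1225!) ~ 8710.6027 - 1225 + 4.4743 + 0.0001 = 7490.0771
Convert to base 2: log2(1225!) = 7490.0771 / ln 2 = 7490.0771 / 0.69314718 = 10805.8971
ceil(10805.8971) = 10806


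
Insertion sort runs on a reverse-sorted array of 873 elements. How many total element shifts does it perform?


Sum of shifts = 1 + 2 + 3 + ... + 872
= 873 * 872 / 2
= 761256 / 2
= 380628


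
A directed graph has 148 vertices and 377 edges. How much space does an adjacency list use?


Adjacency list: one list head per vertex + one entry per edge
Vertex heads: 148
Edge entries: 377
Total = 148 + 377 = 525


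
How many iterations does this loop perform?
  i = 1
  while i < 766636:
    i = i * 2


The loop variable doubles each iteration:
i = 1 -> 2 -> 4 -> 8 -> 16 -> 32 -> 64 -> 128 -> 256 -> 512 -> 1024 -> 2048 -> 4096 -> 8192 -> 16384 -> 32768 -> 65536 -> 131072 -> 262144 -> 524288 -> 1048576 (stop, 1048576 >= 766636)
Number of doublings = ceil(log2(766636)) = 20


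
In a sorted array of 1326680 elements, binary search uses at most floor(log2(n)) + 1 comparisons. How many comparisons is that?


Halving sequence: 1326680 -> 663340 -> 331670 -> 165835 -> 82917 -> 41458 -> 20729 -> 10364 -> 5182 -> 2591 -> 1295 -> 647 -> 323 -> 161 -> 80 -> 40 -> 20 -> 10 -> 5 -> 2 -> 1
Number of halvings = 20
Max comparisons = 20 + 1 = 21


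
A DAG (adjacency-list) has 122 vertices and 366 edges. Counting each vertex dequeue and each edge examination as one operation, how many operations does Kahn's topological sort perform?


V = 122 (vertex processing)
E = 366 (edge processing)
V + E = 122 + 366 = 488


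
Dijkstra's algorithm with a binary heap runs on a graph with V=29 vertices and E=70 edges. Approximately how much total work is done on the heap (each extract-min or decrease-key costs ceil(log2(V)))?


Dijkstra with a binary heap: each vertex is extracted once, each edge may relax once.
Each heap operation costs O(log V).
V + E = 29 + 70 = 99
ceil(log2(29)) = 5 (since 2^4 = 16 < 29 <= 32 = 2^5)
Total heap work = (V+E) * ceil(log2(V)) = 99 * 5 = 495


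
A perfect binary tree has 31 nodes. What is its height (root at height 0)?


For a perfect binary tree of height h: n = 2^(h+1) - 1, so h = log2(n+1) - 1.
  n + 1 = 32 = 2^5
  log2(32) = 5
  height = 5 - 1 = 4


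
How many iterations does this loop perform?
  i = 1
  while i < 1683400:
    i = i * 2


The loop variable doubles each iteration:
i = 1 -> 2 -> 4 -> 8 -> 16 -> 32 -> 64 -> 128 -> 256 -> 512 -> 1024 -> 2048 -> 4096 -> 8192 -> 16384 -> 32768 -> 65536 -> 131072 -> 262144 -> 524288 -> 1048576 -> 2097152 (stop, 2097152 >= 1683400)
Number of doublings = ceil(log2(1683400)) = 21


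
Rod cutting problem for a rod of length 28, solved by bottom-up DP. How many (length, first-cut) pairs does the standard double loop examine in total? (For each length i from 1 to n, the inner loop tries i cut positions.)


For each subproblem length i = 1..28, the inner loop considers i possible first cuts.
Total = 1 + 2 + ... + 28
= 28*(28+1)/2
= 28*29/2 = 406


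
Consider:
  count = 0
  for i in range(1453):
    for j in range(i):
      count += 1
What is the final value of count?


For each i, the inner loop runs i times:
  i=0: inner runs 0 times
  i=1: inner runs 1 time
  i=2: inner runs 2 times
  i=3: inner runs 3 times
  i=4: inner runs 4 times
  i=5: inner runs 5 times
  i=6: inner runs 6 times
  i=7: inner runs 7 times
  ...
Total = 0 + 1 + 2 + ... + 1452 = 1453*(1453-1)/2 = 1054878


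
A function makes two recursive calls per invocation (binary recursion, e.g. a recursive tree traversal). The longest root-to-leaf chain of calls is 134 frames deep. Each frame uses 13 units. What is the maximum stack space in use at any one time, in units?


Binary recursion: the two calls run one after the other, so only one root-to-leaf chain of frames is on the stack at a time.
Maximum depth (longest chain) = 134 frames
Each frame = 13 units
Max stack space = 134 * 13 = 1742


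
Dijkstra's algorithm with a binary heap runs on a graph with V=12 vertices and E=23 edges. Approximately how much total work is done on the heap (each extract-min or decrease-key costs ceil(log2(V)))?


Dijkstra with a binary heap: each vertex is extracted once, each edge may relax once.
Each heap operation costs O(log V).
V + E = 12 + 23 = 35
ceil(log2(12)) = 4 (since 2^3 = 8 < 12 <= 16 = 2^4)
Total heap work = (V+E) * ceil(log2(V)) = 35 * 4 = 140


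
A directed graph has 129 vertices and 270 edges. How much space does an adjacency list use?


Adjacency list: one list head per vertex + one entry per edge
Vertex heads: 129
Edge entries: 270
Total = 129 + 270 = 399


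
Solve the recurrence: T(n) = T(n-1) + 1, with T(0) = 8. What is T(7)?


Unrolling the recurrence:
T(7) = T(6) + 1
       = T(5) + 1 + 1
       = T(4) + 1*3
       ...
       = T(0) + 1*7
       = 8 + 7 = 15


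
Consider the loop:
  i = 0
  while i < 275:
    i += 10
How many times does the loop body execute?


Starting at i = 0, each iteration adds 10.
Iterations until i >= 275:
  Iteration 1: i = 0 -> i = 10
  Iteration 2: i = 10 -> i = 20
  Iteration 3: i = 20 -> i = 30
  Iteration 4: i = 30 -> i = 40
  Iteration 5: i = 40 -> i = 50
  Iteration 6: i = 50 -> i = 60
  Iteration 7: i = 60 -> i = 70
  Iteration 8: i = 70 -> i = 80
  ... continuing ...
Total iterations = ceil(275/10) = 28


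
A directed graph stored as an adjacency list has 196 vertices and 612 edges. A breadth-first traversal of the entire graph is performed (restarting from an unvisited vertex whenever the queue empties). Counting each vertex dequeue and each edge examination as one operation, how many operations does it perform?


A full BFS traversal dequeues each vertex once and examines each edge once.
Vertex visits: 196
Edge visits: 612
V + E = 196 + 612 = 808


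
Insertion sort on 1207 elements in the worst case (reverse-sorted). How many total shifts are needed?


In the worst case (reverse-sorted), each element shifts past all previous:
  Element 1: 1 shifts
  Element 2: 2 shifts
  Element 3: 3 shifts
  Element 4: 4 shifts
  Element 5: 5 shifts
  ...
  Element 1206: 1206 shifts
Total = 1 + 2 + ... + 1206
= 1207*(1207-1)/2 = 727821


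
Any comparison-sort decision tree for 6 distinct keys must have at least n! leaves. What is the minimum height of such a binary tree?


A binary decision tree of height h has at most 2^h leaves and needs at least n! of them, so h >= ceil(log2(n!)).
Compute 6! as a running product:
  x2 = 2, x3 = 6, x4 = 24, x5 = 120
  x6 = 720
6! = 720
Bracket between powers of 2:
  2^9 = 512 < 720 <= 1024 = 2^10
So ceil(log2(6!)) = 10


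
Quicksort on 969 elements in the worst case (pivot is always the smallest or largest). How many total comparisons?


In the worst case, each partition step picks the worst pivot:
  Partition 1: 968 comparisons (n-1 elements to compare)
  Partition 2: 967 comparisons
  Partition 3: 966 comparisons
  Partition 4: 965 comparisons
  Partition 5: 964 comparisons
  ...
  Last partition: 0 comparisons
Total = (n-1) + (n-2) + ... + 1 + 0 = n*(n-1)/2
= 969*968/2 = 468996


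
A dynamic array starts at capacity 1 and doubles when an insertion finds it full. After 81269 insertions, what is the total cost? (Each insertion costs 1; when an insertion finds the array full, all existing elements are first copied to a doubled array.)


Insertion cost: 81269 (one per element)
Resizes occur just before inserting elements 2, 3, 5, 9, ...
Elements copied at each resize: 1 + 2 + 4 + 8 + 16 + 32 + 64 + 128 + 256 + 512 + 1024 + 2048 + 4096 + 8192 + 16384 + 32768 + 65536
Sum of copies = 131071 (geometric series: 2^k - 1)
Total = 81269 + 131071 = 212340


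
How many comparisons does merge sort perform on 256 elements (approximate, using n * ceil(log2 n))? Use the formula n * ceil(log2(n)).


Recursion depth: ceil(log2(256)) = 8
Each recursion level merges n = 256 elements
Total = 256 * 8 = 2048


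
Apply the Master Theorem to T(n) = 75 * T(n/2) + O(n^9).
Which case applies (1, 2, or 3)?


The Master Theorem: T(n) = a*T(n/b) + O(n^c)
  a = 75, b = 2, c = 9
log_b(a) = log_2(75) ~ 6.229
Compare b^c with a: 2^9 = 512 > 75, so c > log_b(a).
Since c > log_b(a), Case 3 applies.
T(n) = O(n^9)
Master Theorem case = 3


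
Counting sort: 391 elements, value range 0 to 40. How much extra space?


n = 391 (output array)
k = 41 (count array for 41 distinct values)
Extra space = 391 + 41 = 432


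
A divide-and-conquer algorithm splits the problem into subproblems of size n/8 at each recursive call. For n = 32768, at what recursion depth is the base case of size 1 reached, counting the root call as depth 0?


At each depth, the problem size is divided by 8:
  Depth 0: problem size = 32768
  Depth 1: problem size = 4096
  Depth 2: problem size = 512
  Depth 3: problem size = 64
  Depth 4: problem size = 8
  Depth 5: problem size = 1 (base case)
The base case is reached at depth log_8(32768) = 5 (the tree has 6 levels counting depth 0, but the depth asked for is 5).
Recursion depth = 5


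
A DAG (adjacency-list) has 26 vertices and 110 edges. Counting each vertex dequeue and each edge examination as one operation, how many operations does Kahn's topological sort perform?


V = 26 (vertex processing)
E = 110 (edge processing)
V + E = 26 + 110 = 136


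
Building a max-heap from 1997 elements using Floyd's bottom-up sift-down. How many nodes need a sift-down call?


In a heap of 1997 elements (0-indexed array):
  Last element index: 1996
  Parent of last element: floor((1996 - 1) / 2) = 997
  Internal nodes: indices 0 to 997
  Count = floor(1997/2) = 998


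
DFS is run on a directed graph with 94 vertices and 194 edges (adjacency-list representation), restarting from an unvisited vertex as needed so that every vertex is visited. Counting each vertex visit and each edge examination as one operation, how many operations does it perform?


A full DFS traversal processes each vertex exactly once (push/pop on stack).
Each directed edge is examined once.
V = 94, E = 194
V + E = 288


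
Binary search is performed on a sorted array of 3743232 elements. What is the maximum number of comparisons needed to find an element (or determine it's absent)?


Binary search halves the search space each comparison:
  Step 1: search space = 3743232 -> 1871616
  Step 2: search space = 1871616 -> 935808
  Step 3: search space = 935808 -> 467904
  Step 4: search space = 467904 -> 233952
  Step 5: search space = 233952 -> 116976
  Step 6: search space = 116976 -> 58488
  Step 7: search space = 58488 -> 29244
  Step 8: search space = 29244 -> 14622
  Step 9: search space = 14622 -> 7311
  Step 10: search space = 7311 -> 3655
  Step 11: search space = 3655 -> 1827
  Step 12: search space = 1827 -> 913
  Step 13: search space = 913 -> 456
  Step 14: search space = 456 -> 228
  Step 15: search space = 228 -> 114
  Step 16: search space = 114 -> 57
  Step 17: search space = 57 -> 28
  Step 18: search space = 28 -> 14
  Step 19: search space = 14 -> 7
  Step 20: search space = 7 -> 3
  Step 21: search space = 3 -> 1
  Step 22: search space = 1 (final check)
Maximum comparisons = floor(log2(3743232)) + 1 = 21 + 1 = 22


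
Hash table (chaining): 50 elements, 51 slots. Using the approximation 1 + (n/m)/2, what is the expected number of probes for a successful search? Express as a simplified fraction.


Computing expected probes:
alpha = 50/51
= 1 + alpha/2
= 1 + 50/(2*51)
= (2*51 + 50) / (2*51)
= 152/102 = 76/51


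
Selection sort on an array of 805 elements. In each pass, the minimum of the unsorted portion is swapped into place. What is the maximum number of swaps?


Selection sort performs one swap per pass:
  Pass 1: find min in positions 0 to 804, swap with position 0
  Pass 2: find min in positions 1 to 804, swap with position 1
  Pass 3: find min in positions 2 to 804, swap with position 2
  Pass 4: find min in positions 3 to 804, swap with position 3
  Pass 5: find min in positions 4 to 804, swap with position 4
  ... (799 more passes)
Total passes (and swaps) = n - 1 = 805 - 1 = 804


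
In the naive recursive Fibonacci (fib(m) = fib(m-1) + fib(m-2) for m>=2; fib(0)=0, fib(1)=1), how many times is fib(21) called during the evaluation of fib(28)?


Let N(m) = number of times fib(m) is called while evaluating fib(28).
N(28) = 1 (the initial call).
N(27) = 1 (only fib(28) calls it).
For 1 <= m <= 26: fib(m) is called by fib(m+1) and fib(m+2), so
  N(m) = N(m+1) + N(m+2).
fib(0) is called only by fib(2), so N(0) = N(2).
Walk down from m=28:
  N(28)=1, N(27)=1, N(26)=2, N(25)=3, N(24)=5, N(23)=8, N(22)=13, N(21)=21
N(21) = 21


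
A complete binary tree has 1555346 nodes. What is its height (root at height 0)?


In a complete binary tree, level k holds nodes 2^k .. 2^(k+1)-1 (1-indexed).
Height = floor(log2(n)) = floor(log2(1555346)) = 20
Check: 2^20 = 1048576 <= 1555346 < 2097152 = 2^21


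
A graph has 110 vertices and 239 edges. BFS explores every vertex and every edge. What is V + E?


A full BFS traversal dequeues each vertex once and examines each edge once.
Vertex visits: 110
Edge visits: 239
V + E = 110 + 239 = 349


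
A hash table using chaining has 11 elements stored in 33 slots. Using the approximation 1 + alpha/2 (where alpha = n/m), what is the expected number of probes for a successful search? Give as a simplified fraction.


Load factor alpha = n/m = 11/33
Expected probes = 1 + alpha/2 = 1 + 11/(2*33)
= 1 + 11/66
= 66/66 + 11/66
= 77/66
Simplify: 7/6


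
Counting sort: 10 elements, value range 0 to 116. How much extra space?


n = 10 (output array)
k = 117 (count array for 117 distinct values)
Extra space = 10 + 117 = 127


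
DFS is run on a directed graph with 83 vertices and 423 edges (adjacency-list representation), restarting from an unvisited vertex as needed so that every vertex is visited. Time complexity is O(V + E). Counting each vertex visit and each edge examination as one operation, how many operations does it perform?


A full DFS traversal processes each vertex exactly once (push/pop on stack).
Each directed edge is examined once.
V = 83, E = 423
V + E = 506


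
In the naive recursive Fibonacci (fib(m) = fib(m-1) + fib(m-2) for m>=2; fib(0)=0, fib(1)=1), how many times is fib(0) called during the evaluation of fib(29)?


Let N(m) = number of times fib(m) is called while evaluating fib(29).
N(29) = 1 (the initial call).
N(28) = 1 (only fib(29) calls it).
For 1 <= m <= 27: fib(m) is called by fib(m+1) and fib(m+2), so
  N(m) = N(m+1) + N(m+2).
fib(0) is called only by fib(2), so N(0) = N(2).
Walk down from m=29:
  N(29)=1, N(28)=1, N(27)=2, N(26)=3, N(25)=5, N(24)=8, N(23)=13, N(22)=21, N(21)=34, N(20)=55, N(19)=89, N(18)=144, N(17)=233, N(16)=377, N(15)=610, N(14)=987, N(13)=1597, N(12)=2584, N(11)=4181, N(10)=6765, N(9)=10946, N(8)=17711, N(7)=28657, N(6)=46368, N(5)=75025, N(4)=121393, N(3)=196418, N(2)=317811, N(1)=514229, N(0)=N(2)=317811
N(0) = 317811


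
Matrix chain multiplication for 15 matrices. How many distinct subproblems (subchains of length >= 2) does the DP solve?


Subproblems are indexed by (i, j) where i < j.
Number of such pairs = n*(n-1)/2
= 15 * 14 / 2
= 105


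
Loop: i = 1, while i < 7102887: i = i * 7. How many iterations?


i multiplies by 7 each step:
i = 1 -> 7 -> 49 -> 343 -> 2401 -> 16807 -> 117649 -> 823543 -> 5764801 -> 40353607 (stop)
Iterations = ceil(log_7(7102887)) = 9


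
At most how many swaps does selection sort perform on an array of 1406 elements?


Each of the 1405 passes places one element in its final position.
Pass 1: swap minimum into position 0
Pass 2: swap minimum of remaining into position 1
...
Pass 1405: last two elements, one swap
Maximum swaps = 1406 - 1 = 1405


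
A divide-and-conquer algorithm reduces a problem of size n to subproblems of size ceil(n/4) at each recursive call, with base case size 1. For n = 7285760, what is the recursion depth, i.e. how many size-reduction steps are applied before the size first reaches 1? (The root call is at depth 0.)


Each step divides the size by 4 (rounding up); after k steps the size is ceil(n/4^k), which equals 1 exactly when 4^k >= n.
So the depth is the smallest k with 4^k >= 7285760, i.e. ceil(log_4(7285760)).
4^11 = 4194304 < 7285760 <= 16777216 = 4^12
Recursion depth = 12


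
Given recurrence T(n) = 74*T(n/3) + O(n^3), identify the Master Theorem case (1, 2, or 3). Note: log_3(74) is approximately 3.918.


Master Theorem parameters: a=74, b=3, c=3
log_b(a) = 3.918
Compare b^c with a: 3^3 = 27 < 74, so c < log_b(a).
Comparing c=3 vs log_b(a)=3.918:
3 < 3.918 => Case 1
Result: T(n) = O(n^(log_3 74)) ~ O(n^3.918)
Master Theorem case = 1


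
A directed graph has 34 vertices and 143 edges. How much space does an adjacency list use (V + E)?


Adjacency list: one list head per vertex + one entry per edge
Vertex heads: 34
Edge entries: 143
Total = 34 + 143 = 177


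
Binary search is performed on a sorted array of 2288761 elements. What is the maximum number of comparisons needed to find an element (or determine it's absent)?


Binary search halves the search space each comparison:
  Step 1: search space = 2288761 -> 1144380
  Step 2: search space = 1144380 -> 572190
  Step 3: search space = 572190 -> 286095
  Step 4: search space = 286095 -> 143047
  Step 5: search space = 143047 -> 71523
  Step 6: search space = 71523 -> 35761
  Step 7: search space = 35761 -> 17880
  Step 8: search space = 17880 -> 8940
  Step 9: search space = 8940 -> 4470
  Step 10: search space = 4470 -> 2235
  Step 11: search space = 2235 -> 1117
  Step 12: search space = 1117 -> 558
  Step 13: search space = 558 -> 279
  Step 14: search space = 279 -> 139
  Step 15: search space = 139 -> 69
  Step 16: search space = 69 -> 34
  Step 17: search space = 34 -> 17
  Step 18: search space = 17 -> 8
  Step 19: search space = 8 -> 4
  Step 20: search space = 4 -> 2
  Step 21: search space = 2 -> 1
  Step 22: search space = 1 (final check)
Maximum comparisons = floor(log2(2288761)) + 1 = 21 + 1 = 22


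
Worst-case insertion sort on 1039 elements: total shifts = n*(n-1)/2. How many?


Sum of shifts = 1 + 2 + 3 + ... + 1038
= 1039 * 1038 / 2
= 1078482 / 2
= 539241


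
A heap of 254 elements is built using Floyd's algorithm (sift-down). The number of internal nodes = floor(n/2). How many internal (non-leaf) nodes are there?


Leaf nodes occupy roughly half the array.
Sift-down is called for each internal node, starting from the last one.
Internal nodes = floor(n/2) = floor(254/2) = 127


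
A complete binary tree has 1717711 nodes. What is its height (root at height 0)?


In a complete binary tree, level k holds nodes 2^k .. 2^(k+1)-1 (1-indexed).
Height = floor(log2(n)) = floor(log2(1717711)) = 20
Check: 2^20 = 1048576 <= 1717711 < 2097152 = 2^21


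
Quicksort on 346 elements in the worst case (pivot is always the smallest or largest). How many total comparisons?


In the worst case, each partition step picks the worst pivot:
  Partition 1: 345 comparisons (n-1 elements to compare)
  Partition 2: 344 comparisons
  Partition 3: 343 comparisons
  Partition 4: 342 comparisons
  Partition 5: 341 comparisons
  ...
  Last partition: 0 comparisons
Total = (n-1) + (n-2) + ... + 1 + 0 = n*(n-1)/2
= 346*345/2 = 59685


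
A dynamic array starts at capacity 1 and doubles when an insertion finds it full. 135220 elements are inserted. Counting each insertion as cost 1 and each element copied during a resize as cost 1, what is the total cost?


n = 135220
Insertion costs: 135220
Resizes copy 1, 2, 4, ... up to the largest power of 2 that is <= n-1 = 135219, i.e. 131072.
Copy costs = 1 + 2 + 4 + 8 + 16 + 32 + 64 + 128 + 256 + 512 + 1024 + 2048 + 4096 + 8192 + 16384 + 32768 + 65536 + 131072 = 262143
Total = 135220 + 262143 = 397363


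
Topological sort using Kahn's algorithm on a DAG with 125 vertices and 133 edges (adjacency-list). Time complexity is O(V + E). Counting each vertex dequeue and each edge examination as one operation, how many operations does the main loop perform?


Kahn's algorithm:
  1. Compute in-degrees: O(V + E)
  2. Process queue: each vertex dequeued once (O(V))
     each edge examined once (O(E))
Total = V + E = 125 + 133 = 258


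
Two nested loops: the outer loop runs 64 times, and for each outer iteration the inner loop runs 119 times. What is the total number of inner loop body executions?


Outer loop: 64 iterations
Inner loop: 119 iterations per outer iteration
Total = 64 * 119 = 7616


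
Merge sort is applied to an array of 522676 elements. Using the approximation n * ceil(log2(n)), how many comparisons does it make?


Merge sort divides the array into halves recursively.
Number of levels = ceil(log2(522676)) = 19
At each level, approximately n = 522676 comparisons are needed for merging.
Total comparisons ~ n * ceil(log2(n)) = 522676 * 19 = 9930844


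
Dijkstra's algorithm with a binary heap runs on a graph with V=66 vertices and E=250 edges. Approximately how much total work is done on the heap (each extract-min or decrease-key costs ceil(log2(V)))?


Dijkstra with a binary heap: each vertex is extracted once, each edge may relax once.
Each heap operation costs O(log V).
V + E = 66 + 250 = 316
ceil(log2(66)) = 7 (since 2^6 = 64 < 66 <= 128 = 2^7)
Total heap work = (V+E) * ceil(log2(V)) = 316 * 7 = 2212


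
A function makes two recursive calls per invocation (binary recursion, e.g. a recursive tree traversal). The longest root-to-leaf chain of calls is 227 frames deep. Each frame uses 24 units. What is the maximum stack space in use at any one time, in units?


Binary recursion: the two calls run one after the other, so only one root-to-leaf chain of frames is on the stack at a time.
Maximum depth (longest chain) = 227 frames
Each frame = 24 units
Max stack space = 227 * 24 = 5448


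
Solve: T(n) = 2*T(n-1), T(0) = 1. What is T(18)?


Unrolling:
T(18) = 2*T(17) = 2^2*T(16) = ... = 2^18*T(0)
= 2^18 * 1
= 262144 * 1 = 262144


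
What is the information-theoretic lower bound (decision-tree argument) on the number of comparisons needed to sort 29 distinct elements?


A binary decision tree of height h has at most 2^h leaves and needs at least n! of them, so h >= ceil(log2(n!)).
Compute 29! as a running product:
  x2 = 2, x3 = 6, x4 = 24, x5 = 120
  x6 = 720, x7 = 5040, x8 = 40320, x9 = 362880
  x10 = 3628800, x11 = 39916800, x12 = 479001600, x13 = 6227020800
  x14 = 87178291200, x15 = 1307674368000, x16 = 20922789888000, x17 = 355687428096000
  x18 = 6402373705728000, x19 = 121645100408832000, x20 = 2432902008176640000, x21 = 51090942171709440000
  x22 = 1124000727777607680000, x23 = 25852016738884976640000, x24 = 620448401733239439360000, x25 = 15511210043330985984000000
  x26 = 403291461126605635584000000, x27 = 10888869450418352160768000000, x28 = 304888344611713860501504000000, x29 = 8841761993739701954543616000000
29! = 8841761993739701954543616000000
Bracket between powers of 2:
  2^102 = 5070602400912917605986812821504 < 8841761993739701954543616000000 <= 10141204801825835211973625643008 = 2^103
So ceil(log2(29!)) = 103


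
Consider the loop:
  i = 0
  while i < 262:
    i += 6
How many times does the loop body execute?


Starting at i = 0, each iteration adds 6.
Iterations until i >= 262:
  Iteration 1: i = 0 -> i = 6
  Iteration 2: i = 6 -> i = 12
  Iteration 3: i = 12 -> i = 18
  Iteration 4: i = 18 -> i = 24
  Iteration 5: i = 24 -> i = 30
  Iteration 6: i = 30 -> i = 36
  Iteration 7: i = 36 -> i = 42
  Iteration 8: i = 42 -> i = 48
  ... continuing ...
Total iterations = ceil(262/6) = 44


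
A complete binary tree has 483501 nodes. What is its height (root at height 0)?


In a complete binary tree, level k holds nodes 2^k .. 2^(k+1)-1 (1-indexed).
Height = floor(log2(n)) = floor(log2(483501)) = 18
Check: 2^18 = 262144 <= 483501 < 524288 = 2^19


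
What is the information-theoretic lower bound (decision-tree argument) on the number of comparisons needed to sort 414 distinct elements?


A binary decision tree of height h has at most 2^h leaves and needs at least n! of them, so h >= ceil(log2(n!)).
414! is far too large to multiply out, so use Stirling's series:
  ln(n!) ~ n ln n - n + (1/2) ln(2 pi n) + 1/(12n)  (error below 1/(360 n^3), negligible here)
  ln(414) = 6.0258660
  n ln n = 414 * 6.0258660 = 2494.7085
  (1/2) ln(2 pi * 414) = (1/2) ln(2601.2387) = 3.9319
  1/(12*414) = 0.0002
  ln(414!) ~ 2494.7085 - 414 + 3.9319 + 0.0002 = 2084.6406
Convert to base 2: log2(414!) = 2084.6406 / ln 2 = 2084.6406 / 0.69314718 = 3007.5007
ceil(3007.5007) = 3008


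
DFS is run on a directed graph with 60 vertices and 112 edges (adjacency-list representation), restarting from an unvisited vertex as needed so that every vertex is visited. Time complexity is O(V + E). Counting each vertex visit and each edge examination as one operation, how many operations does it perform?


A full DFS traversal processes each vertex exactly once (push/pop on stack).
Each directed edge is examined once.
V = 60, E = 112
V + E = 172


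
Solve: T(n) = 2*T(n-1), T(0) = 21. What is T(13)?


Unrolling:
T(13) = 2*T(12) = 2^2*T(11) = ... = 2^13*T(0)
= 2^13 * 21
= 8192 * 21 = 172032


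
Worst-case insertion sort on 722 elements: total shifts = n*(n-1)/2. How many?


Sum of shifts = 1 + 2 + 3 + ... + 721
= 722 * 721 / 2
= 520562 / 2
= 260281


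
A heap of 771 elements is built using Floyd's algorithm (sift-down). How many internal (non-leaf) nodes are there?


Leaf nodes occupy roughly half the array.
Sift-down is called for each internal node, starting from the last one.
Internal nodes = floor(n/2) = floor(771/2) = 385


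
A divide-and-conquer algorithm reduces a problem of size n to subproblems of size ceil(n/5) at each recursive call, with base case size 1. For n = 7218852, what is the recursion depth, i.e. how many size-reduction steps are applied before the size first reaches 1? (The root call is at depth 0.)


Each step divides the size by 5 (rounding up); after k steps the size is ceil(n/5^k), which equals 1 exactly when 5^k >= n.
So the depth is the smallest k with 5^k >= 7218852, i.e. ceil(log_5(7218852)).
5^9 = 1953125 < 7218852 <= 9765625 = 5^10
Recursion depth = 10


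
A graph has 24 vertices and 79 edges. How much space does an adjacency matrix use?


Adjacency matrix: V x V grid of entries
Space = V^2 = 24^2 = 24 * 24 = 576


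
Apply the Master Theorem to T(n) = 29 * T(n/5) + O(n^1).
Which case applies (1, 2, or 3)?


The Master Theorem: T(n) = a*T(n/b) + O(n^c)
  a = 29, b = 5, c = 1
log_b(a) = log_5(29) ~ 2.092
Compare b^c with a: 5^1 = 5 < 29, so c < log_b(a).
Since c < log_b(a), Case 1 applies.
T(n) = O(n^(log_5 29)) ~ O(n^2.092)
Master Theorem case = 1


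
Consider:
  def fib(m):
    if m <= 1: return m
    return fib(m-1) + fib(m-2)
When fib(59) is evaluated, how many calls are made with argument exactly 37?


Let N(m) = number of times fib(m) is called while evaluating fib(59).
N(59) = 1 (the initial call).
N(58) = 1 (only fib(59) calls it).
For 1 <= m <= 57: fib(m) is called by fib(m+1) and fib(m+2), so
  N(m) = N(m+1) + N(m+2).
fib(0) is called only by fib(2), so N(0) = N(2).
Walk down from m=59:
  N(59)=1, N(58)=1, N(57)=2, N(56)=3, N(55)=5, N(54)=8, N(53)=13, N(52)=21, N(51)=34, N(50)=55, N(49)=89, N(48)=144, N(47)=233, N(46)=377, N(45)=610, N(44)=987, N(43)=1597, N(42)=2584, N(41)=4181, N(40)=6765, N(39)=10946, N(38)=17711, N(37)=28657
N(37) = 28657


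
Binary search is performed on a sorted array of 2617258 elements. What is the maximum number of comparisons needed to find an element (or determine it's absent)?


Binary search halves the search space each comparison:
  Step 1: search space = 2617258 -> 1308629
  Step 2: search space = 1308629 -> 654314
  Step 3: search space = 654314 -> 327157
  Step 4: search space = 327157 -> 163578
  Step 5: search space = 163578 -> 81789
  Step 6: search space = 81789 -> 40894
  Step 7: search space = 40894 -> 20447
  Step 8: search space = 20447 -> 10223
  Step 9: search space = 10223 -> 5111
  Step 10: search space = 5111 -> 2555
  Step 11: search space = 2555 -> 1277
  Step 12: search space = 1277 -> 638
  Step 13: search space = 638 -> 319
  Step 14: search space = 319 -> 159
  Step 15: search space = 159 -> 79
  Step 16: search space = 79 -> 39
  Step 17: search space = 39 -> 19
  Step 18: search space = 19 -> 9
  Step 19: search space = 9 -> 4
  Step 20: search space = 4 -> 2
  Step 21: search space = 2 -> 1
  Step 22: search space = 1 (final check)
Maximum comparisons = floor(log2(2617258)) + 1 = 21 + 1 = 22


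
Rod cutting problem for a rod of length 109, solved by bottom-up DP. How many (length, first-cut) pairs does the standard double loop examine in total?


For each subproblem length i = 1..109, the inner loop considers i possible first cuts.
Total = 1 + 2 + ... + 109
= 109*(109+1)/2
= 109*110/2 = 5995


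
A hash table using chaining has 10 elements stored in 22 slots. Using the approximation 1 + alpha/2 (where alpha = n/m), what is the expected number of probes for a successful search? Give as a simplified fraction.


Load factor alpha = n/m = 10/22
Expected probes = 1 + alpha/2 = 1 + 10/(2*22)
= 1 + 10/44
= 44/44 + 10/44
= 54/44
Simplify: 27/22


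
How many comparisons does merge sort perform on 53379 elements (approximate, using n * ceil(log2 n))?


Recursion depth: ceil(log2(53379)) = 16
Each recursion level merges n = 53379 elements
Total = 53379 * 16 = 854064


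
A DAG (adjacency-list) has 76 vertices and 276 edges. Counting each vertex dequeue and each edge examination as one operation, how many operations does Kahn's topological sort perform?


V = 76 (vertex processing)
E = 276 (edge processing)
V + E = 76 + 276 = 352


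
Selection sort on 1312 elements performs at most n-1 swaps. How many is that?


Each of the 1311 passes places one element in its final position.
Pass 1: swap minimum into position 0
Pass 2: swap minimum of remaining into position 1
...
Pass 1311: last two elements, one swap
Maximum swaps = 1312 - 1 = 1311


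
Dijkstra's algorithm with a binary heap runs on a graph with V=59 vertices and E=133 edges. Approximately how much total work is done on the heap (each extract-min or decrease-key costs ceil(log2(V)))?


Dijkstra with a binary heap: each vertex is extracted once, each edge may relax once.
Each heap operation costs O(log V).
V + E = 59 + 133 = 192
ceil(log2(59)) = 6 (since 2^5 = 32 < 59 <= 64 = 2^6)
Total heap work = (V+E) * ceil(log2(V)) = 192 * 6 = 1152


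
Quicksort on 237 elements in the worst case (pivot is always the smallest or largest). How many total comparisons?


In the worst case, each partition step picks the worst pivot:
  Partition 1: 236 comparisons (n-1 elements to compare)
  Partition 2: 235 comparisons
  Partition 3: 234 comparisons
  Partition 4: 233 comparisons
  Partition 5: 232 comparisons
  ...
  Last partition: 0 comparisons
Total = (n-1) + (n-2) + ... + 1 + 0 = n*(n-1)/2
= 237*236/2 = 27966


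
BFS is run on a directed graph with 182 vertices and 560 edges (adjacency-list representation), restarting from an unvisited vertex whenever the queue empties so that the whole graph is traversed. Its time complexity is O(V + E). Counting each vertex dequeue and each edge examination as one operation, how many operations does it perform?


A full BFS traversal dequeues each vertex exactly once and examines each directed edge exactly once.
V = 182 (vertex processing cost)
E = 560 (edge examination cost)
Total operations proportional to V + E = 182 + 560 = 742


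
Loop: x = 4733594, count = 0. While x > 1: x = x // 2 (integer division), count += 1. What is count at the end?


The variable x halves each step:
x = 4733594 -> 2366797 -> 1183398 -> 591699 -> 295849 -> 147924 -> 73962 -> 36981 -> 18490 -> 9245 -> 4622 -> 2311 -> 1155 -> 577 -> 288 -> 144 -> 72 -> 36 -> 18 -> 9 -> 4 -> 2 -> 1
Number of halvings = floor(log2(4733594)) = 22


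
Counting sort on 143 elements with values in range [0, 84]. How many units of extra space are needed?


Output array size: 143 (to store sorted result)
Count array size: 85 (one slot per possible value, range 0 to 84)
Total extra space = 143 + 85 = 228


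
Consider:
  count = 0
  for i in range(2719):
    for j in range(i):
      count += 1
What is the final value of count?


For each i, the inner loop runs i times:
  i=0: inner runs 0 times
  i=1: inner runs 1 time
  i=2: inner runs 2 times
  i=3: inner runs 3 times
  i=4: inner runs 4 times
  i=5: inner runs 5 times
  i=6: inner runs 6 times
  i=7: inner runs 7 times
  ...
Total = 0 + 1 + 2 + ... + 2718 = 2719*(2719-1)/2 = 3695121


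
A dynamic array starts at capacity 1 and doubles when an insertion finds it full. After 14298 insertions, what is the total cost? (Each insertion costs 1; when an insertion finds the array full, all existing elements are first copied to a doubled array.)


Insertion cost: 14298 (one per element)
Resizes occur just before inserting elements 2, 3, 5, 9, ...
Elements copied at each resize: 1 + 2 + 4 + 8 + 16 + 32 + 64 + 128 + 256 + 512 + 1024 + 2048 + 4096 + 8192
Sum of copies = 16383 (geometric series: 2^k - 1)
Total = 14298 + 16383 = 30681
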